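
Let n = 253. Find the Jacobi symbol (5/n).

Reciprocity: 5 ≡ 1 and 253 ≡ 1 (mod 4), so (5/253) = +(253/5).
Reduce top mod 5: now compute (3/5).
Reciprocity: 3 ≡ 3 and 5 ≡ 1 (mod 4), so (3/5) = +(5/3).
Reduce top mod 3: now compute (2/3).
Pull out 2: since 3 ≡ 3 (mod 8), (2/3) = -1.
Reached (1/3) = 1. Collecting the sign flips along the way, the symbol is -1.

-1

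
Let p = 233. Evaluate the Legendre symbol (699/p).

First reduce: 699 ≡ 0 (mod 233).
Top reduces to 0: gcd > 1, so the symbol is 0.

0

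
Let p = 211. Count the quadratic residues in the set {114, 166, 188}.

2

(114/211) = +1 → QR.
(166/211) = -1 → non-residue.
(188/211) = +1 → QR.
Total quadratic residues among the 3: 2.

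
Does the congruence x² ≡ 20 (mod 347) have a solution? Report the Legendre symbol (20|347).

-1

Euler's criterion: (20/347) ≡ 20^173 (mod 347).
20^2 ≡ 53 (mod 347)
20^4 ≡ 33 (mod 347)
20^8 ≡ 48 (mod 347)
20^16 ≡ 222 (mod 347)
20^32 ≡ 10 (mod 347)
20^64 ≡ 100 (mod 347)
20^128 ≡ 284 (mod 347)
20^173 = 20^(128+32+8+4+1) ≡ 346 (mod 347).
Result is 346 ≡ −1, so (20/347) = −1.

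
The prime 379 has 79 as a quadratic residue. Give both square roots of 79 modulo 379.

Since 379 ≡ 3 (mod 4), a square root of 79 is 79^((379+1)/4) = 79^95 mod 379.
Repeated squaring: 79^2≡177, 79^4≡251, 79^8≡87, 79^16≡368, 79^32≡121, 79^64≡239 (mod 379).
79^95 = 79^(64+16+8+4+2+1) ≡ 107 (mod 379).
Check: 107² = 11449 ≡ 79 (mod 379). The two roots are 107 and 272.

107, 272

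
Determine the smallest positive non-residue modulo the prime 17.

3

(2/17) = +1, so 2 is a residue.
(3/17) = −1, so 3 is the smallest positive non-residue mod 17.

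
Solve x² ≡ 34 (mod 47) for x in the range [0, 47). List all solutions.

9, 38

Since 47 ≡ 3 (mod 4), a square root of 34 is 34^((47+1)/4) = 34^12 mod 47.
Repeated squaring: 34^2≡28, 34^4≡32, 34^8≡37 (mod 47).
34^12 = 34^(8+4) ≡ 9 (mod 47).
Check: 9² = 81 ≡ 34 (mod 47). The two roots are 9 and 38.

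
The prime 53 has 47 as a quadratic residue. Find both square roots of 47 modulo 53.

10, 43

53 ≡ 1 (mod 4), so we find a root by search.
Trying successive values, 10² = 100 ≡ 47 (mod 53). The other root is 53 − 10 = 43.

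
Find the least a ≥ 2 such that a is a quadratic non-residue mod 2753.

(2/2753) = +1, so 2 is a residue.
(3/2753) = −1, so 3 is the smallest positive non-residue mod 2753.

3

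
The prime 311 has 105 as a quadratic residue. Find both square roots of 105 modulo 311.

Since 311 ≡ 3 (mod 4), a square root of 105 is 105^((311+1)/4) = 105^78 mod 311.
Repeated squaring: 105^2≡140, 105^4≡7, 105^8≡49, 105^16≡224, 105^32≡105, 105^64≡140 (mod 311).
105^78 = 105^(64+8+4+2) ≡ 224 (mod 311).
Check: 224² = 50176 ≡ 105 (mod 311). The two roots are 87 and 224.

87, 224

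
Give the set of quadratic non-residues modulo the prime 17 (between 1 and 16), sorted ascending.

3,5,6,7,10,11,12,14

Square k = 1,…,8 (k and 17−k give the same square):
1²=1, 2²=4, 3²=9, 4²=16, 5²≡8, 6²≡2, 7²≡15, 8²≡13 (mod 17).
The residues are {1, 2, 4, 8, 9, 13, 15, 16}; the non-residues are the remaining 8 nonzero classes.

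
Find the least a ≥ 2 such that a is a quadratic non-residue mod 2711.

(2/2711) = +1, so 2 is a residue.
(3/2711) = +1, so 3 is a residue.
(4/2711) = +1, so 4 is a residue.
(5/2711) = +1, so 5 is a residue.
(6/2711) = +1, so 6 is a residue.
(7/2711) = −1, so 7 is the smallest positive non-residue mod 2711.

7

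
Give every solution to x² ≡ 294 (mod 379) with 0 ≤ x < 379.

108, 271

Since 379 ≡ 3 (mod 4), a square root of 294 is 294^((379+1)/4) = 294^95 mod 379.
Repeated squaring: 294^2≡24, 294^4≡197, 294^8≡151, 294^16≡61, 294^32≡310, 294^64≡213 (mod 379).
294^95 = 294^(64+16+8+4+2+1) ≡ 271 (mod 379).
Check: 271² = 73441 ≡ 294 (mod 379). The two roots are 108 and 271.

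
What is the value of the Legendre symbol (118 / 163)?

1

Euler's criterion: (118/163) ≡ 118^81 (mod 163).
118^2 ≡ 69 (mod 163)
118^4 ≡ 34 (mod 163)
118^8 ≡ 15 (mod 163)
118^16 ≡ 62 (mod 163)
118^32 ≡ 95 (mod 163)
118^64 ≡ 60 (mod 163)
118^81 = 118^(64+16+1) ≡ 1 (mod 163).
Result is 1, so (118/163) = 1.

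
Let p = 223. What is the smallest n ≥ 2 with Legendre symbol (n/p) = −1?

(2/223) = +1, so 2 is a residue.
(3/223) = −1, so 3 is the smallest positive non-residue mod 223.

3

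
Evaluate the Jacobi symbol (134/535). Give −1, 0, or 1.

1

Pull out 2: since 535 ≡ 7 (mod 8), (2/535) = +1.
Reciprocity: 67 ≡ 3 and 535 ≡ 3 (mod 4), so (67/535) = −(535/67).
Reduce top mod 67: now compute (66/67).
Pull out 2: since 67 ≡ 3 (mod 8), (2/67) = -1.
Reciprocity: 33 ≡ 1 and 67 ≡ 3 (mod 4), so (33/67) = +(67/33).
Reduce top mod 33: now compute (1/33).
Reached (1/33) = 1. Collecting the sign flips along the way, the symbol is +1.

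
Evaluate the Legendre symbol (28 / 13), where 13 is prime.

Euler's criterion: (28/13) ≡ 2^6 (mod 13).
2^2 ≡ 4 (mod 13)
2^4 ≡ 3 (mod 13)
2^6 = 2^(4+2) ≡ 12 (mod 13).
Result is 12 ≡ −1, so (28/13) = −1.

-1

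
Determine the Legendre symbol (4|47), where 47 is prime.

Pull out 2^2: since 47 ≡ 7 (mod 8), (2/47) = +1, so (2/47)^2 = +1.
Reached (1/47) = 1. Collecting the sign flips along the way, the symbol is +1.

1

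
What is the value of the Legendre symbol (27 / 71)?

1

Euler's criterion: (27/71) ≡ 27^35 (mod 71).
27^2 ≡ 19 (mod 71)
27^4 ≡ 6 (mod 71)
27^8 ≡ 36 (mod 71)
27^16 ≡ 18 (mod 71)
27^32 ≡ 40 (mod 71)
27^35 = 27^(32+2+1) ≡ 1 (mod 71).
Result is 1, so (27/71) = 1.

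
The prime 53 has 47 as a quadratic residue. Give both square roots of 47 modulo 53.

10, 43

53 ≡ 1 (mod 4), so we find a root by search.
Trying successive values, 10² = 100 ≡ 47 (mod 53). The other root is 53 − 10 = 43.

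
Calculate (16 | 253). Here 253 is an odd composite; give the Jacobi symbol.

1

Pull out 2^4: since 253 ≡ 5 (mod 8), (2/253) = -1, so (2/253)^4 = +1.
Reached (1/253) = 1. Collecting the sign flips along the way, the symbol is +1.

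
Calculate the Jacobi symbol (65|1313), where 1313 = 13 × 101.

0

Reciprocity: 65 ≡ 1 and 1313 ≡ 1 (mod 4), so (65/1313) = +(1313/65).
Reduce top mod 65: now compute (13/65).
Reciprocity: 13 ≡ 1 and 65 ≡ 1 (mod 4), so (13/65) = +(65/13).
Reduce top mod 13: now compute (0/13).
Top reduces to 0: gcd > 1, so the symbol is 0.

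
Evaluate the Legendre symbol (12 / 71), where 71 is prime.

Pull out 2^2: since 71 ≡ 7 (mod 8), (2/71) = +1, so (2/71)^2 = +1.
Reciprocity: 3 ≡ 3 and 71 ≡ 3 (mod 4), so (3/71) = −(71/3).
Reduce top mod 3: now compute (2/3).
Pull out 2: since 3 ≡ 3 (mod 8), (2/3) = -1.
Reached (1/3) = 1. Collecting the sign flips along the way, the symbol is +1.

1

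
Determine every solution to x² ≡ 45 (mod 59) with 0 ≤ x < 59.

Since 59 ≡ 3 (mod 4), a square root of 45 is 45^((59+1)/4) = 45^15 mod 59.
Repeated squaring: 45^2≡19, 45^4≡7, 45^8≡49 (mod 59).
45^15 = 45^(8+4+2+1) ≡ 35 (mod 59).
Check: 35² = 1225 ≡ 45 (mod 59). The two roots are 24 and 35.

24, 35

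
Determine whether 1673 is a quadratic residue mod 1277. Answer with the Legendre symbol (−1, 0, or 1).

First reduce: 1673 ≡ 396 (mod 1277).
Pull out 2^2: since 1277 ≡ 5 (mod 8), (2/1277) = -1, so (2/1277)^2 = +1.
Reciprocity: 99 ≡ 3 and 1277 ≡ 1 (mod 4), so (99/1277) = +(1277/99).
Reduce top mod 99: now compute (89/99).
Reciprocity: 89 ≡ 1 and 99 ≡ 3 (mod 4), so (89/99) = +(99/89).
Reduce top mod 89: now compute (10/89).
Pull out 2: since 89 ≡ 1 (mod 8), (2/89) = +1.
Reciprocity: 5 ≡ 1 and 89 ≡ 1 (mod 4), so (5/89) = +(89/5).
Reduce top mod 5: now compute (4/5).
Pull out 2^2: since 5 ≡ 5 (mod 8), (2/5) = -1, so (2/5)^2 = +1.
Reached (1/5) = 1. Collecting the sign flips along the way, the symbol is +1.

1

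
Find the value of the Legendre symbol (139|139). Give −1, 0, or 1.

First reduce: 139 ≡ 0 (mod 139).
Top reduces to 0: gcd > 1, so the symbol is 0.

0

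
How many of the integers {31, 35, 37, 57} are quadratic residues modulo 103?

0

(31/103) = -1 → non-residue.
(35/103) = -1 → non-residue.
(37/103) = -1 → non-residue.
(57/103) = -1 → non-residue.
Total quadratic residues among the 4: 0.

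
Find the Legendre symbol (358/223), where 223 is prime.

1

First reduce: 358 ≡ 135 (mod 223).
Reciprocity: 135 ≡ 3 and 223 ≡ 3 (mod 4), so (135/223) = −(223/135).
Reduce top mod 135: now compute (88/135).
Pull out 2^3: since 135 ≡ 7 (mod 8), (2/135) = +1, so (2/135)^3 = +1.
Reciprocity: 11 ≡ 3 and 135 ≡ 3 (mod 4), so (11/135) = −(135/11).
Reduce top mod 11: now compute (3/11).
Reciprocity: 3 ≡ 3 and 11 ≡ 3 (mod 4), so (3/11) = −(11/3).
Reduce top mod 3: now compute (2/3).
Pull out 2: since 3 ≡ 3 (mod 8), (2/3) = -1.
Reached (1/3) = 1. Collecting the sign flips along the way, the symbol is +1.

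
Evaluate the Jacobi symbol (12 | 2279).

1

Pull out 2^2: since 2279 ≡ 7 (mod 8), (2/2279) = +1, so (2/2279)^2 = +1.
Reciprocity: 3 ≡ 3 and 2279 ≡ 3 (mod 4), so (3/2279) = −(2279/3).
Reduce top mod 3: now compute (2/3).
Pull out 2: since 3 ≡ 3 (mod 8), (2/3) = -1.
Reached (1/3) = 1. Collecting the sign flips along the way, the symbol is +1.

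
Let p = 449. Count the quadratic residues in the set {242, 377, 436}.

2

(242/449) = +1 → QR.
(377/449) = +1 → QR.
(436/449) = -1 → non-residue.
Total quadratic residues among the 3: 2.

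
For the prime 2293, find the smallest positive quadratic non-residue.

2

(2/2293) = −1, so 2 is the smallest positive non-residue mod 2293.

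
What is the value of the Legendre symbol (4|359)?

Euler's criterion: (4/359) ≡ 4^179 (mod 359).
4^2 ≡ 16 (mod 359)
4^4 ≡ 256 (mod 359)
4^8 ≡ 198 (mod 359)
4^16 ≡ 73 (mod 359)
4^32 ≡ 303 (mod 359)
4^64 ≡ 264 (mod 359)
4^128 ≡ 50 (mod 359)
4^179 = 4^(128+32+16+2+1) ≡ 1 (mod 359).
Result is 1, so (4/359) = 1.

1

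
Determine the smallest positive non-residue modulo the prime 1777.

5

(2/1777) = +1, so 2 is a residue.
(3/1777) = +1, so 3 is a residue.
(4/1777) = +1, so 4 is a residue.
(5/1777) = −1, so 5 is the smallest positive non-residue mod 1777.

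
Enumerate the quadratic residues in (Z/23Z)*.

Square k = 1,…,11 (k and 23−k give the same square):
1²=1, 2²=4, 3²=9, 4²=16, 5²≡2, 6²≡13, 7²≡3, 8²≡18, 9²≡12, 10²≡8, 11²≡6 (mod 23).
So the quadratic residues mod 23 are {1, 2, 3, 4, 6, 8, 9, 12, 13, 16, 18}.

1, 2, 3, 4, 6, 8, 9, 12, 13, 16, 18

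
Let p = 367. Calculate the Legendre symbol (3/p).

Euler's criterion: (3/367) ≡ 3^183 (mod 367).
3^2 ≡ 9 (mod 367)
3^4 ≡ 81 (mod 367)
3^8 ≡ 322 (mod 367)
3^16 ≡ 190 (mod 367)
3^32 ≡ 134 (mod 367)
3^64 ≡ 340 (mod 367)
3^128 ≡ 362 (mod 367)
3^183 = 3^(128+32+16+4+2+1) ≡ 366 (mod 367).
Result is 366 ≡ −1, so (3/367) = −1.

-1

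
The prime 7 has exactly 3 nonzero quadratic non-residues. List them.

Square k = 1,…,3 (k and 7−k give the same square):
1²=1, 2²=4, 3²≡2 (mod 7).
The residues are {1, 2, 4}; the non-residues are the remaining 3 nonzero classes.

3,5,6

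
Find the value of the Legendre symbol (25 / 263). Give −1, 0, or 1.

1

Reciprocity: 25 ≡ 1 and 263 ≡ 3 (mod 4), so (25/263) = +(263/25).
Reduce top mod 25: now compute (13/25).
Reciprocity: 13 ≡ 1 and 25 ≡ 1 (mod 4), so (13/25) = +(25/13).
Reduce top mod 13: now compute (12/13).
Pull out 2^2: since 13 ≡ 5 (mod 8), (2/13) = -1, so (2/13)^2 = +1.
Reciprocity: 3 ≡ 3 and 13 ≡ 1 (mod 4), so (3/13) = +(13/3).
Reduce top mod 3: now compute (1/3).
Reached (1/3) = 1. Collecting the sign flips along the way, the symbol is +1.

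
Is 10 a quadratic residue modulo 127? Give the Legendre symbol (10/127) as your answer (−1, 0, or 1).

Pull out 2: since 127 ≡ 7 (mod 8), (2/127) = +1.
Reciprocity: 5 ≡ 1 and 127 ≡ 3 (mod 4), so (5/127) = +(127/5).
Reduce top mod 5: now compute (2/5).
Pull out 2: since 5 ≡ 5 (mod 8), (2/5) = -1.
Reached (1/5) = 1. Collecting the sign flips along the way, the symbol is -1.

-1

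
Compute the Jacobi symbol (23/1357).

0

Reciprocity: 23 ≡ 3 and 1357 ≡ 1 (mod 4), so (23/1357) = +(1357/23).
Reduce top mod 23: now compute (0/23).
Top reduces to 0: gcd > 1, so the symbol is 0.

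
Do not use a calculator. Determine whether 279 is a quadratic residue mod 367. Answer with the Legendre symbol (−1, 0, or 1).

1

Euler's criterion: (279/367) ≡ 279^183 (mod 367).
279^2 ≡ 37 (mod 367)
279^4 ≡ 268 (mod 367)
279^8 ≡ 259 (mod 367)
279^16 ≡ 287 (mod 367)
279^32 ≡ 161 (mod 367)
279^64 ≡ 231 (mod 367)
279^128 ≡ 146 (mod 367)
279^183 = 279^(128+32+16+4+2+1) ≡ 1 (mod 367).
Result is 1, so (279/367) = 1.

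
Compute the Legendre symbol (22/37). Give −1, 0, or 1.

Euler's criterion: (22/37) ≡ 22^18 (mod 37).
22^2 ≡ 3 (mod 37)
22^4 ≡ 9 (mod 37)
22^8 ≡ 7 (mod 37)
22^16 ≡ 12 (mod 37)
22^18 = 22^(16+2) ≡ 36 (mod 37).
Result is 36 ≡ −1, so (22/37) = −1.

-1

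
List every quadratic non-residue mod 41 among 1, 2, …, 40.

3,6,7,11,12,13,14,15,17,19,22,24,26,27,28,29,30,34,35,38

Square k = 1,…,20 (k and 41−k give the same square):
1²=1, 2²=4, 3²=9, 4²=16, 5²=25, 6²=36, 7²≡8, 8²≡23, 9²≡40, 10²≡18, 11²≡39, 12²≡21, 13²≡5, 14²≡32, 15²≡20, 16²≡10, 17²≡2, 18²≡37, 19²≡33, 20²≡31 (mod 41).
The residues are {1, 2, 4, 5, 8, 9, 10, 16, 18, 20, 21, 23, 25, 31, 32, 33, 36, 37, 39, 40}; the non-residues are the remaining 20 nonzero classes.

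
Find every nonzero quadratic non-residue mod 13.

Square k = 1,…,6 (k and 13−k give the same square):
1²=1, 2²=4, 3²=9, 4²≡3, 5²≡12, 6²≡10 (mod 13).
The residues are {1, 3, 4, 9, 10, 12}; the non-residues are the remaining 6 nonzero classes.

2 5 6 7 8 11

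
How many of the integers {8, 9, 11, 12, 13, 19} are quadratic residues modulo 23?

(8/23) = +1 → QR.
(9/23) = +1 → QR.
(11/23) = -1 → non-residue.
(12/23) = +1 → QR.
(13/23) = +1 → QR.
(19/23) = -1 → non-residue.
Total quadratic residues among the 6: 4.

4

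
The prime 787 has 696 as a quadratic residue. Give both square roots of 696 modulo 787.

Since 787 ≡ 3 (mod 4), a square root of 696 is 696^((787+1)/4) = 696^197 mod 787.
Repeated squaring: 696^2≡411, 696^4≡503, 696^8≡382, 696^16≡329, 696^32≡422, 696^64≡222, 696^128≡490 (mod 787).
696^197 = 696^(128+64+4+1) ≡ 725 (mod 787).
Check: 725² = 525625 ≡ 696 (mod 787). The two roots are 62 and 725.

62, 725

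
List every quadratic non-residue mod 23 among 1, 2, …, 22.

Square k = 1,…,11 (k and 23−k give the same square):
1²=1, 2²=4, 3²=9, 4²=16, 5²≡2, 6²≡13, 7²≡3, 8²≡18, 9²≡12, 10²≡8, 11²≡6 (mod 23).
The residues are {1, 2, 3, 4, 6, 8, 9, 12, 13, 16, 18}; the non-residues are the remaining 11 nonzero classes.

5 7 10 11 14 15 17 19 20 21 22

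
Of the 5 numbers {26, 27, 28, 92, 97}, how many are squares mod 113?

(26/113) = +1 → QR.
(27/113) = -1 → non-residue.
(28/113) = +1 → QR.
(92/113) = -1 → non-residue.
(97/113) = +1 → QR.
Total quadratic residues among the 5: 3.

3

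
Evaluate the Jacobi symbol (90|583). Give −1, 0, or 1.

-1

Pull out 2: since 583 ≡ 7 (mod 8), (2/583) = +1.
Reciprocity: 45 ≡ 1 and 583 ≡ 3 (mod 4), so (45/583) = +(583/45).
Reduce top mod 45: now compute (43/45).
Reciprocity: 43 ≡ 3 and 45 ≡ 1 (mod 4), so (43/45) = +(45/43).
Reduce top mod 43: now compute (2/43).
Pull out 2: since 43 ≡ 3 (mod 8), (2/43) = -1.
Reached (1/43) = 1. Collecting the sign flips along the way, the symbol is -1.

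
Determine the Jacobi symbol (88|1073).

Pull out 2^3: since 1073 ≡ 1 (mod 8), (2/1073) = +1, so (2/1073)^3 = +1.
Reciprocity: 11 ≡ 3 and 1073 ≡ 1 (mod 4), so (11/1073) = +(1073/11).
Reduce top mod 11: now compute (6/11).
Pull out 2: since 11 ≡ 3 (mod 8), (2/11) = -1.
Reciprocity: 3 ≡ 3 and 11 ≡ 3 (mod 4), so (3/11) = −(11/3).
Reduce top mod 3: now compute (2/3).
Pull out 2: since 3 ≡ 3 (mod 8), (2/3) = -1.
Reached (1/3) = 1. Collecting the sign flips along the way, the symbol is -1.

-1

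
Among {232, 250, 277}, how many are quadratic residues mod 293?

(232/293) = +1 → QR.
(250/293) = +1 → QR.
(277/293) = +1 → QR.
Total quadratic residues among the 3: 3.

3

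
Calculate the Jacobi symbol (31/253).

Reciprocity: 31 ≡ 3 and 253 ≡ 1 (mod 4), so (31/253) = +(253/31).
Reduce top mod 31: now compute (5/31).
Reciprocity: 5 ≡ 1 and 31 ≡ 3 (mod 4), so (5/31) = +(31/5).
Reduce top mod 5: now compute (1/5).
Reached (1/5) = 1. Collecting the sign flips along the way, the symbol is +1.

1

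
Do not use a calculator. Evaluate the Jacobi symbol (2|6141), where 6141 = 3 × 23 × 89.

-1

Pull out 2: since 6141 ≡ 5 (mod 8), (2/6141) = -1.
Reached (1/6141) = 1. Collecting the sign flips along the way, the symbol is -1.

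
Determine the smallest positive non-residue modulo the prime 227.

2

(2/227) = −1, so 2 is the smallest positive non-residue mod 227.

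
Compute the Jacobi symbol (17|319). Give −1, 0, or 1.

Reciprocity: 17 ≡ 1 and 319 ≡ 3 (mod 4), so (17/319) = +(319/17).
Reduce top mod 17: now compute (13/17).
Reciprocity: 13 ≡ 1 and 17 ≡ 1 (mod 4), so (13/17) = +(17/13).
Reduce top mod 13: now compute (4/13).
Pull out 2^2: since 13 ≡ 5 (mod 8), (2/13) = -1, so (2/13)^2 = +1.
Reached (1/13) = 1. Collecting the sign flips along the way, the symbol is +1.

1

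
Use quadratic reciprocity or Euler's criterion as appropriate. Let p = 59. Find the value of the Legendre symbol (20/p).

1

Pull out 2^2: since 59 ≡ 3 (mod 8), (2/59) = -1, so (2/59)^2 = +1.
Reciprocity: 5 ≡ 1 and 59 ≡ 3 (mod 4), so (5/59) = +(59/5).
Reduce top mod 5: now compute (4/5).
Pull out 2^2: since 5 ≡ 5 (mod 8), (2/5) = -1, so (2/5)^2 = +1.
Reached (1/5) = 1. Collecting the sign flips along the way, the symbol is +1.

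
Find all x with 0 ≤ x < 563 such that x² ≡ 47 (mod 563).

114, 449

Since 563 ≡ 3 (mod 4), a square root of 47 is 47^((563+1)/4) = 47^141 mod 563.
Repeated squaring: 47^2≡520, 47^4≡160, 47^8≡265, 47^16≡413, 47^32≡543, 47^64≡400, 47^128≡108 (mod 563).
47^141 = 47^(128+8+4+1) ≡ 449 (mod 563).
Check: 449² = 201601 ≡ 47 (mod 563). The two roots are 114 and 449.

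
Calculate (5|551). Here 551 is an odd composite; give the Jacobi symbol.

1

Reciprocity: 5 ≡ 1 and 551 ≡ 3 (mod 4), so (5/551) = +(551/5).
Reduce top mod 5: now compute (1/5).
Reached (1/5) = 1. Collecting the sign flips along the way, the symbol is +1.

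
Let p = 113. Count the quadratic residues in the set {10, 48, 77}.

(10/113) = -1 → non-residue.
(48/113) = -1 → non-residue.
(77/113) = +1 → QR.
Total quadratic residues among the 3: 1.

1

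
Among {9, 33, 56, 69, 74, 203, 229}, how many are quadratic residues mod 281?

(9/281) = +1 → QR.
(33/281) = +1 → QR.
(56/281) = +1 → QR.
(69/281) = +1 → QR.
(74/281) = -1 → non-residue.
(203/281) = +1 → QR.
(229/281) = -1 → non-residue.
Total quadratic residues among the 7: 5.

5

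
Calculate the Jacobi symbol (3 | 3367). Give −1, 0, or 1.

Reciprocity: 3 ≡ 3 and 3367 ≡ 3 (mod 4), so (3/3367) = −(3367/3).
Reduce top mod 3: now compute (1/3).
Reached (1/3) = 1. Collecting the sign flips along the way, the symbol is -1.

-1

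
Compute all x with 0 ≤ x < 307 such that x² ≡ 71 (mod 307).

Since 307 ≡ 3 (mod 4), a square root of 71 is 71^((307+1)/4) = 71^77 mod 307.
Repeated squaring: 71^2≡129, 71^4≡63, 71^8≡285, 71^16≡177, 71^32≡15, 71^64≡225 (mod 307).
71^77 = 71^(64+8+4+1) ≡ 104 (mod 307).
Check: 104² = 10816 ≡ 71 (mod 307). The two roots are 104 and 203.

104, 203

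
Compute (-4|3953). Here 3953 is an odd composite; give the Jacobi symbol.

First reduce: -4 ≡ 3949 (mod 3953).
Reciprocity: 3949 ≡ 1 and 3953 ≡ 1 (mod 4), so (3949/3953) = +(3953/3949).
Reduce top mod 3949: now compute (4/3949).
Pull out 2^2: since 3949 ≡ 5 (mod 8), (2/3949) = -1, so (2/3949)^2 = +1.
Reached (1/3949) = 1. Collecting the sign flips along the way, the symbol is +1.

1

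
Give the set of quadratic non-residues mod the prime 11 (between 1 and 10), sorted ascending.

Square k = 1,…,5 (k and 11−k give the same square):
1²=1, 2²=4, 3²=9, 4²≡5, 5²≡3 (mod 11).
The residues are {1, 3, 4, 5, 9}; the non-residues are the remaining 5 nonzero classes.

2,6,7,8,10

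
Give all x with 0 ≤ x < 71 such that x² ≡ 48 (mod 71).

Since 71 ≡ 3 (mod 4), a square root of 48 is 48^((71+1)/4) = 48^18 mod 71.
Repeated squaring: 48^2≡32, 48^4≡30, 48^8≡48, 48^16≡32 (mod 71).
48^18 = 48^(16+2) ≡ 30 (mod 71).
Check: 30² = 900 ≡ 48 (mod 71). The two roots are 30 and 41.

30, 41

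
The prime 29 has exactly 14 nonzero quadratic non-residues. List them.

2 3 8 10 11 12 14 15 17 18 19 21 26 27

Square k = 1,…,14 (k and 29−k give the same square):
1²=1, 2²=4, 3²=9, 4²=16, 5²=25, 6²≡7, 7²≡20, 8²≡6, 9²≡23, 10²≡13, 11²≡5, 12²≡28, 13²≡24, 14²≡22 (mod 29).
The residues are {1, 4, 5, 6, 7, 9, 13, 16, 20, 22, 23, 24, 25, 28}; the non-residues are the remaining 14 nonzero classes.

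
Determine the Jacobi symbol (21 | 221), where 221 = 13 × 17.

-1

Reciprocity: 21 ≡ 1 and 221 ≡ 1 (mod 4), so (21/221) = +(221/21).
Reduce top mod 21: now compute (11/21).
Reciprocity: 11 ≡ 3 and 21 ≡ 1 (mod 4), so (11/21) = +(21/11).
Reduce top mod 11: now compute (10/11).
Pull out 2: since 11 ≡ 3 (mod 8), (2/11) = -1.
Reciprocity: 5 ≡ 1 and 11 ≡ 3 (mod 4), so (5/11) = +(11/5).
Reduce top mod 5: now compute (1/5).
Reached (1/5) = 1. Collecting the sign flips along the way, the symbol is -1.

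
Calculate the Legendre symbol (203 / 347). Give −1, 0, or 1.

Reciprocity: 203 ≡ 3 and 347 ≡ 3 (mod 4), so (203/347) = −(347/203).
Reduce top mod 203: now compute (144/203).
Pull out 2^4: since 203 ≡ 3 (mod 8), (2/203) = -1, so (2/203)^4 = +1.
Reciprocity: 9 ≡ 1 and 203 ≡ 3 (mod 4), so (9/203) = +(203/9).
Reduce top mod 9: now compute (5/9).
Reciprocity: 5 ≡ 1 and 9 ≡ 1 (mod 4), so (5/9) = +(9/5).
Reduce top mod 5: now compute (4/5).
Pull out 2^2: since 5 ≡ 5 (mod 8), (2/5) = -1, so (2/5)^2 = +1.
Reached (1/5) = 1. Collecting the sign flips along the way, the symbol is -1.

-1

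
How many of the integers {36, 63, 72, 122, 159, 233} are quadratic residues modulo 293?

2

(36/293) = +1 → QR.
(63/293) = -1 → non-residue.
(72/293) = -1 → non-residue.
(122/293) = -1 → non-residue.
(159/293) = -1 → non-residue.
(233/293) = +1 → QR.
Total quadratic residues among the 6: 2.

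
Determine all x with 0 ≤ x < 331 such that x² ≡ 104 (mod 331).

82, 249

Since 331 ≡ 3 (mod 4), a square root of 104 is 104^((331+1)/4) = 104^83 mod 331.
Repeated squaring: 104^2≡224, 104^4≡195, 104^8≡291, 104^16≡276, 104^32≡46, 104^64≡130 (mod 331).
104^83 = 104^(64+16+2+1) ≡ 82 (mod 331).
Check: 82² = 6724 ≡ 104 (mod 331). The two roots are 82 and 249.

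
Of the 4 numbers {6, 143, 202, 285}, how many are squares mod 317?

1

(6/317) = +1 → QR.
(143/317) = -1 → non-residue.
(202/317) = -1 → non-residue.
(285/317) = -1 → non-residue.
Total quadratic residues among the 4: 1.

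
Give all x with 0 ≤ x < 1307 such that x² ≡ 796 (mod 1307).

421, 886

Since 1307 ≡ 3 (mod 4), a square root of 796 is 796^((1307+1)/4) = 796^327 mod 1307.
Repeated squaring: 796^2≡1028, 796^4≡728, 796^8≡649, 796^16≡347, 796^32≡165, 796^64≡1085, 796^128≡925, 796^256≡847 (mod 1307).
796^327 = 796^(256+64+4+2+1) ≡ 421 (mod 1307).
Check: 421² = 177241 ≡ 796 (mod 1307). The two roots are 421 and 886.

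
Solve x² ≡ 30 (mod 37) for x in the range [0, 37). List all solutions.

37 ≡ 1 (mod 4), so we find a root by search.
Trying successive values, 17² = 289 ≡ 30 (mod 37). The other root is 37 − 17 = 20.

17, 20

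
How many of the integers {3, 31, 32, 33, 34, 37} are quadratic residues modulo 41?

4

(3/41) = -1 → non-residue.
(31/41) = +1 → QR.
(32/41) = +1 → QR.
(33/41) = +1 → QR.
(34/41) = -1 → non-residue.
(37/41) = +1 → QR.
Total quadratic residues among the 6: 4.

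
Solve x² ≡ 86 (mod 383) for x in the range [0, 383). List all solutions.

Since 383 ≡ 3 (mod 4), a square root of 86 is 86^((383+1)/4) = 86^96 mod 383.
Repeated squaring: 86^2≡119, 86^4≡373, 86^8≡100, 86^16≡42, 86^32≡232, 86^64≡204 (mod 383).
86^96 = 86^(64+32) ≡ 219 (mod 383).
Check: 219² = 47961 ≡ 86 (mod 383). The two roots are 164 and 219.

164, 219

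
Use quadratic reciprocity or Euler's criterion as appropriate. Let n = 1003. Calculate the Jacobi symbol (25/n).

1

Reciprocity: 25 ≡ 1 and 1003 ≡ 3 (mod 4), so (25/1003) = +(1003/25).
Reduce top mod 25: now compute (3/25).
Reciprocity: 3 ≡ 3 and 25 ≡ 1 (mod 4), so (3/25) = +(25/3).
Reduce top mod 3: now compute (1/3).
Reached (1/3) = 1. Collecting the sign flips along the way, the symbol is +1.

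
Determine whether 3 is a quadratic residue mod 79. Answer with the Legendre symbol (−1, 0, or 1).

-1

Reciprocity: 3 ≡ 3 and 79 ≡ 3 (mod 4), so (3/79) = −(79/3).
Reduce top mod 3: now compute (1/3).
Reached (1/3) = 1. Collecting the sign flips along the way, the symbol is -1.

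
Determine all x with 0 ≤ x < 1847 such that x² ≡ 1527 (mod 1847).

Since 1847 ≡ 3 (mod 4), a square root of 1527 is 1527^((1847+1)/4) = 1527^462 mod 1847.
Repeated squaring: 1527^2≡815, 1527^4≡1152, 1527^8≡958, 1527^16≡1652, 1527^32≡1085, 1527^64≡686, 1527^128≡1458, 1527^256≡1714 (mod 1847).
1527^462 = 1527^(256+128+64+8+4+2) ≡ 1165 (mod 1847).
Check: 1165² = 1357225 ≡ 1527 (mod 1847). The two roots are 682 and 1165.

682, 1165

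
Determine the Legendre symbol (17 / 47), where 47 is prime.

Reciprocity: 17 ≡ 1 and 47 ≡ 3 (mod 4), so (17/47) = +(47/17).
Reduce top mod 17: now compute (13/17).
Reciprocity: 13 ≡ 1 and 17 ≡ 1 (mod 4), so (13/17) = +(17/13).
Reduce top mod 13: now compute (4/13).
Pull out 2^2: since 13 ≡ 5 (mod 8), (2/13) = -1, so (2/13)^2 = +1.
Reached (1/13) = 1. Collecting the sign flips along the way, the symbol is +1.

1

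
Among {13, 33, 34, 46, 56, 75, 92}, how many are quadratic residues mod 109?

3

(13/109) = -1 → non-residue.
(33/109) = -1 → non-residue.
(34/109) = +1 → QR.
(46/109) = +1 → QR.
(56/109) = -1 → non-residue.
(75/109) = +1 → QR.
(92/109) = -1 → non-residue.
Total quadratic residues among the 7: 3.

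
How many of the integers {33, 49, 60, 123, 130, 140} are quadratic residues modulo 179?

(33/179) = -1 → non-residue.
(49/179) = +1 → QR.
(60/179) = +1 → QR.
(123/179) = -1 → non-residue.
(130/179) = -1 → non-residue.
(140/179) = -1 → non-residue.
Total quadratic residues among the 6: 2.

2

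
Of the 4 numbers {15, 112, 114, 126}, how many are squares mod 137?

(15/137) = +1 → QR.
(112/137) = +1 → QR.
(114/137) = -1 → non-residue.
(126/137) = +1 → QR.
Total quadratic residues among the 4: 3.

3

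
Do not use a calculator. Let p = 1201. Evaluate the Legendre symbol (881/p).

Reciprocity: 881 ≡ 1 and 1201 ≡ 1 (mod 4), so (881/1201) = +(1201/881).
Reduce top mod 881: now compute (320/881).
Pull out 2^6: since 881 ≡ 1 (mod 8), (2/881) = +1, so (2/881)^6 = +1.
Reciprocity: 5 ≡ 1 and 881 ≡ 1 (mod 4), so (5/881) = +(881/5).
Reduce top mod 5: now compute (1/5).
Reached (1/5) = 1. Collecting the sign flips along the way, the symbol is +1.

1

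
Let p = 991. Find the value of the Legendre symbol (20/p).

Pull out 2^2: since 991 ≡ 7 (mod 8), (2/991) = +1, so (2/991)^2 = +1.
Reciprocity: 5 ≡ 1 and 991 ≡ 3 (mod 4), so (5/991) = +(991/5).
Reduce top mod 5: now compute (1/5).
Reached (1/5) = 1. Collecting the sign flips along the way, the symbol is +1.

1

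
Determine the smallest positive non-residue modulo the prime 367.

3

(2/367) = +1, so 2 is a residue.
(3/367) = −1, so 3 is the smallest positive non-residue mod 367.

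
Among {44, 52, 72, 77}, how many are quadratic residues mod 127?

(44/127) = +1 → QR.
(52/127) = +1 → QR.
(72/127) = +1 → QR.
(77/127) = -1 → non-residue.
Total quadratic residues among the 4: 3.

3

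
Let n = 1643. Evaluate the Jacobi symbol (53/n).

0

Reciprocity: 53 ≡ 1 and 1643 ≡ 3 (mod 4), so (53/1643) = +(1643/53).
Reduce top mod 53: now compute (0/53).
Top reduces to 0: gcd > 1, so the symbol is 0.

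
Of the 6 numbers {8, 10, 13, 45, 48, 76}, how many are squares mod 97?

(8/97) = +1 → QR.
(10/97) = -1 → non-residue.
(13/97) = -1 → non-residue.
(45/97) = -1 → non-residue.
(48/97) = +1 → QR.
(76/97) = -1 → non-residue.
Total quadratic residues among the 6: 2.

2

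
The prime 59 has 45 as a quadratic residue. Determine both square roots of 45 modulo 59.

24, 35

Since 59 ≡ 3 (mod 4), a square root of 45 is 45^((59+1)/4) = 45^15 mod 59.
Repeated squaring: 45^2≡19, 45^4≡7, 45^8≡49 (mod 59).
45^15 = 45^(8+4+2+1) ≡ 35 (mod 59).
Check: 35² = 1225 ≡ 45 (mod 59). The two roots are 24 and 35.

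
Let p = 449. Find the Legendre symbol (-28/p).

1

First reduce: -28 ≡ 421 (mod 449).
Reciprocity: 421 ≡ 1 and 449 ≡ 1 (mod 4), so (421/449) = +(449/421).
Reduce top mod 421: now compute (28/421).
Pull out 2^2: since 421 ≡ 5 (mod 8), (2/421) = -1, so (2/421)^2 = +1.
Reciprocity: 7 ≡ 3 and 421 ≡ 1 (mod 4), so (7/421) = +(421/7).
Reduce top mod 7: now compute (1/7).
Reached (1/7) = 1. Collecting the sign flips along the way, the symbol is +1.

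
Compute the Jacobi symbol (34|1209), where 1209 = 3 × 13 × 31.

1

Pull out 2: since 1209 ≡ 1 (mod 8), (2/1209) = +1.
Reciprocity: 17 ≡ 1 and 1209 ≡ 1 (mod 4), so (17/1209) = +(1209/17).
Reduce top mod 17: now compute (2/17).
Pull out 2: since 17 ≡ 1 (mod 8), (2/17) = +1.
Reached (1/17) = 1. Collecting the sign flips along the way, the symbol is +1.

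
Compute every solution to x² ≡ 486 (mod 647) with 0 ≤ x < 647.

61, 586

Since 647 ≡ 3 (mod 4), a square root of 486 is 486^((647+1)/4) = 486^162 mod 647.
Repeated squaring: 486^2≡41, 486^4≡387, 486^8≡312, 486^16≡294, 486^32≡385, 486^64≡62, 486^128≡609 (mod 647).
486^162 = 486^(128+32+2) ≡ 586 (mod 647).
Check: 586² = 343396 ≡ 486 (mod 647). The two roots are 61 and 586.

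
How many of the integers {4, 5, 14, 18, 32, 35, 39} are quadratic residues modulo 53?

(4/53) = +1 → QR.
(5/53) = -1 → non-residue.
(14/53) = -1 → non-residue.
(18/53) = -1 → non-residue.
(32/53) = -1 → non-residue.
(35/53) = -1 → non-residue.
(39/53) = -1 → non-residue.
Total quadratic residues among the 7: 1.

1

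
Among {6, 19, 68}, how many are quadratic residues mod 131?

0

(6/131) = -1 → non-residue.
(19/131) = -1 → non-residue.
(68/131) = -1 → non-residue.
Total quadratic residues among the 3: 0.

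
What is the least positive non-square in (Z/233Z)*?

(2/233) = +1, so 2 is a residue.
(3/233) = −1, so 3 is the smallest positive non-residue mod 233.

3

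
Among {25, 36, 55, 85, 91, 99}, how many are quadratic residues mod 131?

5

(25/131) = +1 → QR.
(36/131) = +1 → QR.
(55/131) = +1 → QR.
(85/131) = -1 → non-residue.
(91/131) = +1 → QR.
(99/131) = +1 → QR.
Total quadratic residues among the 6: 5.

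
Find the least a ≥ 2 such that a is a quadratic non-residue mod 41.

(2/41) = +1, so 2 is a residue.
(3/41) = −1, so 3 is the smallest positive non-residue mod 41.

3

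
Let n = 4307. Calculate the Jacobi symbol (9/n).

1

Reciprocity: 9 ≡ 1 and 4307 ≡ 3 (mod 4), so (9/4307) = +(4307/9).
Reduce top mod 9: now compute (5/9).
Reciprocity: 5 ≡ 1 and 9 ≡ 1 (mod 4), so (5/9) = +(9/5).
Reduce top mod 5: now compute (4/5).
Pull out 2^2: since 5 ≡ 5 (mod 8), (2/5) = -1, so (2/5)^2 = +1.
Reached (1/5) = 1. Collecting the sign flips along the way, the symbol is +1.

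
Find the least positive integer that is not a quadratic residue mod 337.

(2/337) = +1, so 2 is a residue.
(3/337) = +1, so 3 is a residue.
(4/337) = +1, so 4 is a residue.
(5/337) = −1, so 5 is the smallest positive non-residue mod 337.

5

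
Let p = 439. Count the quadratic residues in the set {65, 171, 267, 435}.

3

(65/439) = +1 → QR.
(171/439) = +1 → QR.
(267/439) = +1 → QR.
(435/439) = -1 → non-residue.
Total quadratic residues among the 4: 3.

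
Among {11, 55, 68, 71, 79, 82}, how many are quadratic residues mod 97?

(11/97) = +1 → QR.
(55/97) = -1 → non-residue.
(68/97) = -1 → non-residue.
(71/97) = -1 → non-residue.
(79/97) = +1 → QR.
(82/97) = -1 → non-residue.
Total quadratic residues among the 6: 2.

2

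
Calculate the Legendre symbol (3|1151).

Euler's criterion: (3/1151) ≡ 3^575 (mod 1151).
3^2 ≡ 9 (mod 1151)
3^4 ≡ 81 (mod 1151)
3^8 ≡ 806 (mod 1151)
3^16 ≡ 472 (mod 1151)
3^32 ≡ 641 (mod 1151)
3^64 ≡ 1125 (mod 1151)
3^128 ≡ 676 (mod 1151)
3^256 ≡ 29 (mod 1151)
3^512 ≡ 841 (mod 1151)
3^575 = 3^(512+32+16+8+4+2+1) ≡ 1 (mod 1151).
Result is 1, so (3/1151) = 1.

1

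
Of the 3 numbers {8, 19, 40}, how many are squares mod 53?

(8/53) = -1 → non-residue.
(19/53) = -1 → non-residue.
(40/53) = +1 → QR.
Total quadratic residues among the 3: 1.

1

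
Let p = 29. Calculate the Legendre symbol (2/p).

Pull out 2: since 29 ≡ 5 (mod 8), (2/29) = -1.
Reached (1/29) = 1. Collecting the sign flips along the way, the symbol is -1.

-1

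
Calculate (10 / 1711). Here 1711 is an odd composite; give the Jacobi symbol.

Pull out 2: since 1711 ≡ 7 (mod 8), (2/1711) = +1.
Reciprocity: 5 ≡ 1 and 1711 ≡ 3 (mod 4), so (5/1711) = +(1711/5).
Reduce top mod 5: now compute (1/5).
Reached (1/5) = 1. Collecting the sign flips along the way, the symbol is +1.

1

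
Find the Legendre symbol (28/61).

Pull out 2^2: since 61 ≡ 5 (mod 8), (2/61) = -1, so (2/61)^2 = +1.
Reciprocity: 7 ≡ 3 and 61 ≡ 1 (mod 4), so (7/61) = +(61/7).
Reduce top mod 7: now compute (5/7).
Reciprocity: 5 ≡ 1 and 7 ≡ 3 (mod 4), so (5/7) = +(7/5).
Reduce top mod 5: now compute (2/5).
Pull out 2: since 5 ≡ 5 (mod 8), (2/5) = -1.
Reached (1/5) = 1. Collecting the sign flips along the way, the symbol is -1.

-1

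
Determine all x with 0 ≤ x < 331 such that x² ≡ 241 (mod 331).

127, 204

Since 331 ≡ 3 (mod 4), a square root of 241 is 241^((331+1)/4) = 241^83 mod 331.
Repeated squaring: 241^2≡156, 241^4≡173, 241^8≡139, 241^16≡123, 241^32≡234, 241^64≡141 (mod 331).
241^83 = 241^(64+16+2+1) ≡ 127 (mod 331).
Check: 127² = 16129 ≡ 241 (mod 331). The two roots are 127 and 204.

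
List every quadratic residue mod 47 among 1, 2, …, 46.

1,2,3,4,6,7,8,9,12,14,16,17,18,21,24,25,27,28,32,34,36,37,42

Square k = 1,…,23 (k and 47−k give the same square):
1²=1, 2²=4, 3²=9, 4²=16, 5²=25, 6²=36, 7²≡2, 8²≡17, 9²≡34, 10²≡6, 11²≡27, 12²≡3, 13²≡28, 14²≡8, 15²≡37, 16²≡21, 17²≡7, 18²≡42, 19²≡32, 20²≡24, 21²≡18, 22²≡14, 23²≡12 (mod 47).
So the quadratic residues mod 47 are {1, 2, 3, 4, 6, 7, 8, 9, 12, 14, 16, 17, 18, 21, 24, 25, 27, 28, 32, 34, 36, 37, 42}.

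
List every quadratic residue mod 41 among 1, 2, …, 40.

Square k = 1,…,20 (k and 41−k give the same square):
1²=1, 2²=4, 3²=9, 4²=16, 5²=25, 6²=36, 7²≡8, 8²≡23, 9²≡40, 10²≡18, 11²≡39, 12²≡21, 13²≡5, 14²≡32, 15²≡20, 16²≡10, 17²≡2, 18²≡37, 19²≡33, 20²≡31 (mod 41).
So the quadratic residues mod 41 are {1, 2, 4, 5, 8, 9, 10, 16, 18, 20, 21, 23, 25, 31, 32, 33, 36, 37, 39, 40}.

1 2 4 5 8 9 10 16 18 20 21 23 25 31 32 33 36 37 39 40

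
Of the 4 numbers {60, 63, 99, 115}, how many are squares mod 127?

(60/127) = +1 → QR.
(63/127) = -1 → non-residue.
(99/127) = +1 → QR.
(115/127) = +1 → QR.
Total quadratic residues among the 4: 3.

3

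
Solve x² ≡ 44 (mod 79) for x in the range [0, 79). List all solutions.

26, 53

Since 79 ≡ 3 (mod 4), a square root of 44 is 44^((79+1)/4) = 44^20 mod 79.
Repeated squaring: 44^2≡40, 44^4≡20, 44^8≡5, 44^16≡25 (mod 79).
44^20 = 44^(16+4) ≡ 26 (mod 79).
Check: 26² = 676 ≡ 44 (mod 79). The two roots are 26 and 53.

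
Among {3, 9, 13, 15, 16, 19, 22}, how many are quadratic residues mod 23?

4

(3/23) = +1 → QR.
(9/23) = +1 → QR.
(13/23) = +1 → QR.
(15/23) = -1 → non-residue.
(16/23) = +1 → QR.
(19/23) = -1 → non-residue.
(22/23) = -1 → non-residue.
Total quadratic residues among the 7: 4.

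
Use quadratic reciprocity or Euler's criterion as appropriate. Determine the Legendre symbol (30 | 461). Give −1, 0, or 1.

Euler's criterion: (30/461) ≡ 30^230 (mod 461).
30^2 ≡ 439 (mod 461)
30^4 ≡ 23 (mod 461)
30^8 ≡ 68 (mod 461)
30^16 ≡ 14 (mod 461)
30^32 ≡ 196 (mod 461)
30^64 ≡ 153 (mod 461)
30^128 ≡ 359 (mod 461)
30^230 = 30^(128+64+32+4+2) ≡ 1 (mod 461).
Result is 1, so (30/461) = 1.

1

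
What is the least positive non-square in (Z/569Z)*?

(2/569) = +1, so 2 is a residue.
(3/569) = −1, so 3 is the smallest positive non-residue mod 569.

3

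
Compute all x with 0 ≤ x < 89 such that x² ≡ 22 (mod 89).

89 ≡ 1 (mod 4), so we find a root by search.
Trying successive values, 17² = 289 ≡ 22 (mod 89). The other root is 89 − 17 = 72.

17, 72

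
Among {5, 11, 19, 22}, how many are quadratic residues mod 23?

(5/23) = -1 → non-residue.
(11/23) = -1 → non-residue.
(19/23) = -1 → non-residue.
(22/23) = -1 → non-residue.
Total quadratic residues among the 4: 0.

0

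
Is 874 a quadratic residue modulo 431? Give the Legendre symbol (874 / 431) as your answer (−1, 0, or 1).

First reduce: 874 ≡ 12 (mod 431).
Pull out 2^2: since 431 ≡ 7 (mod 8), (2/431) = +1, so (2/431)^2 = +1.
Reciprocity: 3 ≡ 3 and 431 ≡ 3 (mod 4), so (3/431) = −(431/3).
Reduce top mod 3: now compute (2/3).
Pull out 2: since 3 ≡ 3 (mod 8), (2/3) = -1.
Reached (1/3) = 1. Collecting the sign flips along the way, the symbol is +1.

1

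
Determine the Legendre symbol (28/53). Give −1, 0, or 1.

1

Pull out 2^2: since 53 ≡ 5 (mod 8), (2/53) = -1, so (2/53)^2 = +1.
Reciprocity: 7 ≡ 3 and 53 ≡ 1 (mod 4), so (7/53) = +(53/7).
Reduce top mod 7: now compute (4/7).
Pull out 2^2: since 7 ≡ 7 (mod 8), (2/7) = +1, so (2/7)^2 = +1.
Reached (1/7) = 1. Collecting the sign flips along the way, the symbol is +1.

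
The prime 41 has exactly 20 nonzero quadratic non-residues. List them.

Square k = 1,…,20 (k and 41−k give the same square):
1²=1, 2²=4, 3²=9, 4²=16, 5²=25, 6²=36, 7²≡8, 8²≡23, 9²≡40, 10²≡18, 11²≡39, 12²≡21, 13²≡5, 14²≡32, 15²≡20, 16²≡10, 17²≡2, 18²≡37, 19²≡33, 20²≡31 (mod 41).
The residues are {1, 2, 4, 5, 8, 9, 10, 16, 18, 20, 21, 23, 25, 31, 32, 33, 36, 37, 39, 40}; the non-residues are the remaining 20 nonzero classes.

3, 6, 7, 11, 12, 13, 14, 15, 17, 19, 22, 24, 26, 27, 28, 29, 30, 34, 35, 38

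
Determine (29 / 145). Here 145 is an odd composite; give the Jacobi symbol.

0

Reciprocity: 29 ≡ 1 and 145 ≡ 1 (mod 4), so (29/145) = +(145/29).
Reduce top mod 29: now compute (0/29).
Top reduces to 0: gcd > 1, so the symbol is 0.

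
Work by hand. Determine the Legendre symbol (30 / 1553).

1

Pull out 2: since 1553 ≡ 1 (mod 8), (2/1553) = +1.
Reciprocity: 15 ≡ 3 and 1553 ≡ 1 (mod 4), so (15/1553) = +(1553/15).
Reduce top mod 15: now compute (8/15).
Pull out 2^3: since 15 ≡ 7 (mod 8), (2/15) = +1, so (2/15)^3 = +1.
Reached (1/15) = 1. Collecting the sign flips along the way, the symbol is +1.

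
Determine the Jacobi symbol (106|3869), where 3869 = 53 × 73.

Pull out 2: since 3869 ≡ 5 (mod 8), (2/3869) = -1.
Reciprocity: 53 ≡ 1 and 3869 ≡ 1 (mod 4), so (53/3869) = +(3869/53).
Reduce top mod 53: now compute (0/53).
Top reduces to 0: gcd > 1, so the symbol is 0.

0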